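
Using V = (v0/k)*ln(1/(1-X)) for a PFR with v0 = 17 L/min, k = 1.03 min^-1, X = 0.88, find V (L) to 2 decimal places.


V = (v0/k) * ln(1/(1-X))
V = (17/1.03) * ln(1/(1-0.88))
V = 16.504854 * ln(8.333333)
V = 16.504854 * 2.120263
V = 34.99 L


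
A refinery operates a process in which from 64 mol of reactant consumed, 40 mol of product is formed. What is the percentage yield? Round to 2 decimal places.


Yield = (moles product / moles consumed) * 100%
Yield = (40 / 64) * 100
Yield = 0.625 * 100
Yield = 62.50%


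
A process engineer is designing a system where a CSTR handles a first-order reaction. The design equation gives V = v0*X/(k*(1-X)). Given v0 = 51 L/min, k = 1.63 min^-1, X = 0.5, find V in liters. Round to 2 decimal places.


V = v0 * X / (k * (1 - X))
V = 51 * 0.5 / (1.63 * (1 - 0.5))
V = 25.5 / (1.63 * 0.5)
V = 25.5 / 0.815
V = 31.29 L


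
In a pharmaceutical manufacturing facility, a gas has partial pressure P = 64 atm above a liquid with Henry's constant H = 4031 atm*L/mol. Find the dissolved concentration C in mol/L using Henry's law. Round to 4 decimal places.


C = P / H
C = 64 / 4031
C = 0.0159 mol/L


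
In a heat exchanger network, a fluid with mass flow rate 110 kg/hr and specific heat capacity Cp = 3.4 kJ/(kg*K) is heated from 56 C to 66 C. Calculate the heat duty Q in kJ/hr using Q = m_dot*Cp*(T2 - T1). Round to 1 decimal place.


Q = m_dot * Cp * (T2 - T1)
Q = 110 * 3.4 * (66 - 56)
Q = 110 * 3.4 * 10
Q = 3740.0 kJ/hr


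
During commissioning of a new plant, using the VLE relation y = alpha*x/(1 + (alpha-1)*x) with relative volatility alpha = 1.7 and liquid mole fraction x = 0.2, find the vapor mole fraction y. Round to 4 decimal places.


y = alpha*x / (1 + (alpha-1)*x)
y = 1.7*0.2 / (1 + (1.7-1)*0.2)
y = 0.34 / (1 + 0.14)
y = 0.34 / 1.14
y = 0.2982


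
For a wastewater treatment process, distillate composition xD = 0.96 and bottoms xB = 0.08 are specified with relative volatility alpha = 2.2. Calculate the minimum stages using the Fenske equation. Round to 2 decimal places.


N_min = ln((xD*(1-xB))/(xB*(1-xD))) / ln(alpha)
Numerator inside ln: 0.8832 / 0.0032 = 276.0
ln(276.0) = 5.620401
ln(alpha) = ln(2.2) = 0.788457
N_min = 5.620401 / 0.788457 = 7.13


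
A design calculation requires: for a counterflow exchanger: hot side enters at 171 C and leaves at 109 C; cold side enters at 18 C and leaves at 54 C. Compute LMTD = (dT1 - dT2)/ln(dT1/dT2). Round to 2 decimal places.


dT1 = Th_in - Tc_out = 171 - 54 = 117
dT2 = Th_out - Tc_in = 109 - 18 = 91
LMTD = (dT1 - dT2) / ln(dT1/dT2)
LMTD = (117 - 91) / ln(117/91)
LMTD = 103.46 K


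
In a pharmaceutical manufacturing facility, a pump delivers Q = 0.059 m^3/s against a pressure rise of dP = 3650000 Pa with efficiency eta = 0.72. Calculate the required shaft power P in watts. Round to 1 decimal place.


P = Q * dP / eta
P = 0.059 * 3650000 / 0.72
P = 215350.0 / 0.72
P = 299097.2 W


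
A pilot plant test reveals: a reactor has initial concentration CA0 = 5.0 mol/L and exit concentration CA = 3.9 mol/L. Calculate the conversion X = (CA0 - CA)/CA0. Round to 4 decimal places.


X = (CA0 - CA) / CA0
X = (5.0 - 3.9) / 5.0
X = 1.1 / 5.0
X = 0.2200


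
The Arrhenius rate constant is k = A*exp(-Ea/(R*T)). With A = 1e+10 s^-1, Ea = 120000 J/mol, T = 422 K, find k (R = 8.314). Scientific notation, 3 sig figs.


k = A * exp(-Ea/(R*T))
k = 1e+10 * exp(-120000 / (8.314 * 422))
k = 1e+10 * exp(-34.202573)
k = 1.40e-05


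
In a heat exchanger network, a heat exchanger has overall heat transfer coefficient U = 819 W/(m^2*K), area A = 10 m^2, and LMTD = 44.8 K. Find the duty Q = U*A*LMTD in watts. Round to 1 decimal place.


Q = U * A * LMTD
Q = 819 * 10 * 44.8
Q = 366912.0 W


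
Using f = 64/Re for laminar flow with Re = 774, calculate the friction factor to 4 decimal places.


f = 64 / Re
f = 64 / 774
f = 0.0827


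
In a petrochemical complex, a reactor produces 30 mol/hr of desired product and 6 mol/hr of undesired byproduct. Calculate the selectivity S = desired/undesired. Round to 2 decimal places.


S = desired product rate / undesired product rate
S = 30 / 6
S = 5.00


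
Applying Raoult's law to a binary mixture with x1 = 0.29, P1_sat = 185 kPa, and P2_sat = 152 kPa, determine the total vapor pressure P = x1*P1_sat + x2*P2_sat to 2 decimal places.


P = x1*P1_sat + x2*P2_sat
x2 = 1 - x1 = 1 - 0.29 = 0.71
P = 0.29*185 + 0.71*152
P = 53.65 + 107.92
P = 161.57 kPa


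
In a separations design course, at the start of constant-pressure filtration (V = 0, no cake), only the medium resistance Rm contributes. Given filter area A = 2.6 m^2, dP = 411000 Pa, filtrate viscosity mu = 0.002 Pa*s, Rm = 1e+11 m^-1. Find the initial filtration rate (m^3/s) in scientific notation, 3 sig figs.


rate = A * dP / (mu * Rm)
rate = 2.6 * 411000 / (0.002 * 1e+11)
rate = 1068600.0 / 2.000e+08
rate = 5.34e-03 m^3/s


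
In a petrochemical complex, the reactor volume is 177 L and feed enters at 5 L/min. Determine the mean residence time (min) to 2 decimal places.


tau = V / v0
tau = 177 / 5
tau = 35.40 min


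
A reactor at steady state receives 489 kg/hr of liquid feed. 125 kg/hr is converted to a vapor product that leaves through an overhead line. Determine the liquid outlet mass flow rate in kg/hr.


Steady-state mass balance on the main outlet: F_out = F_in - F_removed
F_out = 489 - 125
F_out = 364 kg/hr


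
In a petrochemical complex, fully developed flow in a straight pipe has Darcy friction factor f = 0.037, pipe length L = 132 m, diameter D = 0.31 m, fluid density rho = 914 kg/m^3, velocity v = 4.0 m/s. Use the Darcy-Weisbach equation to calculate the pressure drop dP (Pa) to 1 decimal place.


dP = f * (L/D) * (rho*v^2/2)
dP = 0.037 * (132/0.31) * (914*4.0^2/2)
L/D = 425.80645161
rho*v^2/2 = 914*16.0/2 = 7312.0
dP = 0.037 * 425.80645161 * 7312.0
dP = 115199.4 Pa


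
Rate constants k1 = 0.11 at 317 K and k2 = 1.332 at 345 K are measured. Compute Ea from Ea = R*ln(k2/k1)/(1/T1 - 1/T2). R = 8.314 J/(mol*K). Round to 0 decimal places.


Ea = R * ln(k2/k1) / (1/T1 - 1/T2)
ln(k2/k1) = ln(1.332/0.11) = 2.4939565
1/T1 - 1/T2 = 1/317 - 1/345 = 0.000256023408
Ea = 8.314 * 2.4939565 / 0.000256023408
Ea = 80988 J/mol


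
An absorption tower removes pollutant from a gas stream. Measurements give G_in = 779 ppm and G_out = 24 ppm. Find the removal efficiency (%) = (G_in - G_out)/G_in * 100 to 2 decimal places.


Efficiency = (G_in - G_out) / G_in * 100%
Efficiency = (779 - 24) / 779 * 100
Efficiency = 755 / 779 * 100
Efficiency = 96.92%


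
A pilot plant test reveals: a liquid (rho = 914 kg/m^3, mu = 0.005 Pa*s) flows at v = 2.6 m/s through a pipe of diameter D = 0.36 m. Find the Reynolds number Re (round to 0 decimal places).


Re = rho * v * D / mu
Re = 914 * 2.6 * 0.36 / 0.005
Re = 855.504 / 0.005
Re = 171101


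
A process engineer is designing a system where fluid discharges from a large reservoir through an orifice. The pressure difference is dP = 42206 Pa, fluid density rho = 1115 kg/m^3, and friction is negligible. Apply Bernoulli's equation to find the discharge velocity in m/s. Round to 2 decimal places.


v = sqrt(2*dP/rho)
v = sqrt(2*42206/1115)
v = sqrt(75.70583)
v = 8.70 m/s


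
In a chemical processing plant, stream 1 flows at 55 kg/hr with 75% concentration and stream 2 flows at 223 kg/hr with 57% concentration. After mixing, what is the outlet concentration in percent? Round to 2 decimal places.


Mass balance on solute: F1*x1 + F2*x2 = F3*x3
F3 = F1 + F2 = 55 + 223 = 278 kg/hr
x3 = (F1*x1 + F2*x2)/F3
x3 = (55*0.75 + 223*0.57) / 278
x3 = 60.56%


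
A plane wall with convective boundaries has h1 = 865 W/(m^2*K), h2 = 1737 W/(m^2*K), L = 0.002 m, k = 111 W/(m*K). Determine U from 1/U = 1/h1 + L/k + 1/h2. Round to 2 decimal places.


1/U = 1/h1 + L/k + 1/h2
1/U = 1/865 + 0.002/111 + 1/1737
1/U = 0.0011560694 + 1.8018e-05 + 0.0005757052
1/U = 0.0017497926
U = 571.50 W/(m^2*K)


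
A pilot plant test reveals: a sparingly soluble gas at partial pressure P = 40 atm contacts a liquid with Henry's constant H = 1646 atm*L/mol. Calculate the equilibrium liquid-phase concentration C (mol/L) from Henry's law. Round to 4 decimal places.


C = P / H
C = 40 / 1646
C = 0.0243 mol/L


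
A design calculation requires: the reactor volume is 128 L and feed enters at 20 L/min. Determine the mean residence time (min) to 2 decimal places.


tau = V / v0
tau = 128 / 20
tau = 6.40 min


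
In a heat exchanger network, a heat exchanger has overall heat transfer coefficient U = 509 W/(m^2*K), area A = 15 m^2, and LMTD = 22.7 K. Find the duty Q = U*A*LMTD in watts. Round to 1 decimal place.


Q = U * A * LMTD
Q = 509 * 15 * 22.7
Q = 173314.5 W


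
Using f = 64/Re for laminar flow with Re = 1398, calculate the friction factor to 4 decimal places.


f = 64 / Re
f = 64 / 1398
f = 0.0458


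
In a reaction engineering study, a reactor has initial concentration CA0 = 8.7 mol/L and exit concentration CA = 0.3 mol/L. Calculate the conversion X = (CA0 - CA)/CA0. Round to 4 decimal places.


X = (CA0 - CA) / CA0
X = (8.7 - 0.3) / 8.7
X = 8.4 / 8.7
X = 0.9655


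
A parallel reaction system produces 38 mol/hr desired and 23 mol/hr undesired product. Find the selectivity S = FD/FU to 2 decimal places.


S = desired product rate / undesired product rate
S = 38 / 23
S = 1.65


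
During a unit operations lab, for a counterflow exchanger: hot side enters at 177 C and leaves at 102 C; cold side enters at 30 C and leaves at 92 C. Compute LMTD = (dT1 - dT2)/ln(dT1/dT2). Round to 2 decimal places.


dT1 = Th_in - Tc_out = 177 - 92 = 85
dT2 = Th_out - Tc_in = 102 - 30 = 72
LMTD = (dT1 - dT2) / ln(dT1/dT2)
LMTD = (85 - 72) / ln(85/72)
LMTD = 78.32 K


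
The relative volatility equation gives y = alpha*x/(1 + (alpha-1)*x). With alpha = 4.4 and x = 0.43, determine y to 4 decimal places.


y = alpha*x / (1 + (alpha-1)*x)
y = 4.4*0.43 / (1 + (4.4-1)*0.43)
y = 1.892 / (1 + 1.462)
y = 1.892 / 2.462
y = 0.7685


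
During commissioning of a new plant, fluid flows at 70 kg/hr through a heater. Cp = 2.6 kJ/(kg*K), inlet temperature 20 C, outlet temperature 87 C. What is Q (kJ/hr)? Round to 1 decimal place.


Q = m_dot * Cp * (T2 - T1)
Q = 70 * 2.6 * (87 - 20)
Q = 70 * 2.6 * 67
Q = 12194.0 kJ/hr


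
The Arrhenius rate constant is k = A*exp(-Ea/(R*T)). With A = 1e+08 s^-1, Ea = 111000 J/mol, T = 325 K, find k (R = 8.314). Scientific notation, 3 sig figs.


k = A * exp(-Ea/(R*T))
k = 1e+08 * exp(-111000 / (8.314 * 325))
k = 1e+08 * exp(-41.079921)
k = 1.44e-10


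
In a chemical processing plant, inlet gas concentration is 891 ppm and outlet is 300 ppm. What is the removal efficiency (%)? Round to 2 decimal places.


Efficiency = (G_in - G_out) / G_in * 100%
Efficiency = (891 - 300) / 891 * 100
Efficiency = 591 / 891 * 100
Efficiency = 66.33%


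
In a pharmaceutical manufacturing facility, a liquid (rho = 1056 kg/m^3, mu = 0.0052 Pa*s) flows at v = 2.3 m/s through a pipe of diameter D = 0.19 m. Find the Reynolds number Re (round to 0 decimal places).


Re = rho * v * D / mu
Re = 1056 * 2.3 * 0.19 / 0.0052
Re = 461.472 / 0.0052
Re = 88745


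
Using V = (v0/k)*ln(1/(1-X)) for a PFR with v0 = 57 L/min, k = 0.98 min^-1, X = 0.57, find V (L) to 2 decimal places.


V = (v0/k) * ln(1/(1-X))
V = (57/0.98) * ln(1/(1-0.57))
V = 58.163265 * ln(2.325581)
V = 58.163265 * 0.84397
V = 49.09 L


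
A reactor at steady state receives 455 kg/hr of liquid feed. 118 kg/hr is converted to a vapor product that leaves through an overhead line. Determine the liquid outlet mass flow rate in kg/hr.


Steady-state mass balance on the main outlet: F_out = F_in - F_removed
F_out = 455 - 118
F_out = 337 kg/hr


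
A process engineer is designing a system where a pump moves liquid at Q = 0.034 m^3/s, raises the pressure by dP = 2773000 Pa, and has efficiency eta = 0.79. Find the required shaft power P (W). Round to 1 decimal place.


P = Q * dP / eta
P = 0.034 * 2773000 / 0.79
P = 94282.0 / 0.79
P = 119344.3 W


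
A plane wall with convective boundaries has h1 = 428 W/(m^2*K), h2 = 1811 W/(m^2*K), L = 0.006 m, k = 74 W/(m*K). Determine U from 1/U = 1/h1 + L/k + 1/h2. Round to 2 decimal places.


1/U = 1/h1 + L/k + 1/h2
1/U = 1/428 + 0.006/74 + 1/1811
1/U = 0.0023364486 + 8.10811e-05 + 0.0005521811
1/U = 0.0029697108
U = 336.73 W/(m^2*K)


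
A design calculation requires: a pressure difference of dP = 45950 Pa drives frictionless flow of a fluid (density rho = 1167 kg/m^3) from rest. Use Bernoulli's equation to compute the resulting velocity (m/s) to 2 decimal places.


v = sqrt(2*dP/rho)
v = sqrt(2*45950/1167)
v = sqrt(78.748929)
v = 8.87 m/s


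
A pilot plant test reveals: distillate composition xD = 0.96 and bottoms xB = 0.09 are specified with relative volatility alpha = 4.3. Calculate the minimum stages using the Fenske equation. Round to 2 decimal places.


N_min = ln((xD*(1-xB))/(xB*(1-xD))) / ln(alpha)
Numerator inside ln: 0.8736 / 0.0036 = 242.666667
ln(242.666667) = 5.491689
ln(alpha) = ln(4.3) = 1.458615
N_min = 5.491689 / 1.458615 = 3.77


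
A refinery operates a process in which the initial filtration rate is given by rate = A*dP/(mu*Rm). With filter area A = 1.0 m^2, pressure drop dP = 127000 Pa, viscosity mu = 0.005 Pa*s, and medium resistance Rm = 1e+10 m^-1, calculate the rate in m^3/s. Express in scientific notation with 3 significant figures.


rate = A * dP / (mu * Rm)
rate = 1.0 * 127000 / (0.005 * 1e+10)
rate = 127000.0 / 5.000e+07
rate = 2.54e-03 m^3/s


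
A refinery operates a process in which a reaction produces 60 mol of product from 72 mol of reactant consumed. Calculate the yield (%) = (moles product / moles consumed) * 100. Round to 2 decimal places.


Yield = (moles product / moles consumed) * 100%
Yield = (60 / 72) * 100
Yield = 0.8333 * 100
Yield = 83.33%


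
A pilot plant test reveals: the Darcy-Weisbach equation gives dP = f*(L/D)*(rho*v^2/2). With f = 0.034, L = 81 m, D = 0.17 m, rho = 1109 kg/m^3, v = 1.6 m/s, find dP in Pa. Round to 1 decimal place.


dP = f * (L/D) * (rho*v^2/2)
dP = 0.034 * (81/0.17) * (1109*1.6^2/2)
L/D = 476.47058824
rho*v^2/2 = 1109*2.56/2 = 1419.52
dP = 0.034 * 476.47058824 * 1419.52
dP = 22996.2 Pa


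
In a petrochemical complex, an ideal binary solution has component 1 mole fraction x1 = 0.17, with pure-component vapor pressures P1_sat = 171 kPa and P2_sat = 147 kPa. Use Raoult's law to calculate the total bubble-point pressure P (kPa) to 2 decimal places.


P = x1*P1_sat + x2*P2_sat
x2 = 1 - x1 = 1 - 0.17 = 0.83
P = 0.17*171 + 0.83*147
P = 29.07 + 122.01
P = 151.08 kPa


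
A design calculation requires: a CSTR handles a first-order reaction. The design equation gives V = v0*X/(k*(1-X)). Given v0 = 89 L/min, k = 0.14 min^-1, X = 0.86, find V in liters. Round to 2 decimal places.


V = v0 * X / (k * (1 - X))
V = 89 * 0.86 / (0.14 * (1 - 0.86))
V = 76.54 / (0.14 * 0.14)
V = 76.54 / 0.0196
V = 3905.10 L


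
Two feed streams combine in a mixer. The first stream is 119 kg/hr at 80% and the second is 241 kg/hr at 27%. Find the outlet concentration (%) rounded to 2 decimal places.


Mass balance on solute: F1*x1 + F2*x2 = F3*x3
F3 = F1 + F2 = 119 + 241 = 360 kg/hr
x3 = (F1*x1 + F2*x2)/F3
x3 = (119*0.8 + 241*0.27) / 360
x3 = 44.52%


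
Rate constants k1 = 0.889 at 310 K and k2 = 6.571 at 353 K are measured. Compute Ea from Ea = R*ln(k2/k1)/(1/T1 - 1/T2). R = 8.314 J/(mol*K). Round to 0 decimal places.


Ea = R * ln(k2/k1) / (1/T1 - 1/T2)
ln(k2/k1) = ln(6.571/0.889) = 2.0003241
1/T1 - 1/T2 = 1/310 - 1/353 = 0.000392945262
Ea = 8.314 * 2.0003241 / 0.000392945262
Ea = 42323 J/mol


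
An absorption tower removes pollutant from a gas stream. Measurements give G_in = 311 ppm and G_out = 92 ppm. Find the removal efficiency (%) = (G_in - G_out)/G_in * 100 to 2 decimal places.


Efficiency = (G_in - G_out) / G_in * 100%
Efficiency = (311 - 92) / 311 * 100
Efficiency = 219 / 311 * 100
Efficiency = 70.42%


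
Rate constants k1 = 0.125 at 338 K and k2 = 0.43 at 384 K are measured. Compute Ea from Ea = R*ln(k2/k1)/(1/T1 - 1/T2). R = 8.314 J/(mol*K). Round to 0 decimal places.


Ea = R * ln(k2/k1) / (1/T1 - 1/T2)
ln(k2/k1) = ln(0.43/0.125) = 1.2354715
1/T1 - 1/T2 = 1/338 - 1/384 = 0.000354413215
Ea = 8.314 * 1.2354715 / 0.000354413215
Ea = 28982 J/mol


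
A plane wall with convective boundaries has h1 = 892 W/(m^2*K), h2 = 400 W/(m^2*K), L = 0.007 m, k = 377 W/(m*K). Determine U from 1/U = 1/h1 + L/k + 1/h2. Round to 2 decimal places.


1/U = 1/h1 + L/k + 1/h2
1/U = 1/892 + 0.007/377 + 1/400
1/U = 0.0011210762 + 1.85676e-05 + 0.0025
1/U = 0.0036396438
U = 274.75 W/(m^2*K)


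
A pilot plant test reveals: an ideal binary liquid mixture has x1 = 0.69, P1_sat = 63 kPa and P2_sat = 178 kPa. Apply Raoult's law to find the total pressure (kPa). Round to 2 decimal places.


P = x1*P1_sat + x2*P2_sat
x2 = 1 - x1 = 1 - 0.69 = 0.31
P = 0.69*63 + 0.31*178
P = 43.47 + 55.18
P = 98.65 kPa


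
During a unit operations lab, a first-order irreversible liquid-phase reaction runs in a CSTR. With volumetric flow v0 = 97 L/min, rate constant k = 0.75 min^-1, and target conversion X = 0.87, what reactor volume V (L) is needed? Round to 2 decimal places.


V = v0 * X / (k * (1 - X))
V = 97 * 0.87 / (0.75 * (1 - 0.87))
V = 84.39 / (0.75 * 0.13)
V = 84.39 / 0.0975
V = 865.54 L


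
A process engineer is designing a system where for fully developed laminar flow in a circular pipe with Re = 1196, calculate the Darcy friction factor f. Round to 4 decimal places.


f = 64 / Re
f = 64 / 1196
f = 0.0535


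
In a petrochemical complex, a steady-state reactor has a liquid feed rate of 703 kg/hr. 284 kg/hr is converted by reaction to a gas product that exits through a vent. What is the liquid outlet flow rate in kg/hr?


Steady-state mass balance on the main outlet: F_out = F_in - F_removed
F_out = 703 - 284
F_out = 419 kg/hr


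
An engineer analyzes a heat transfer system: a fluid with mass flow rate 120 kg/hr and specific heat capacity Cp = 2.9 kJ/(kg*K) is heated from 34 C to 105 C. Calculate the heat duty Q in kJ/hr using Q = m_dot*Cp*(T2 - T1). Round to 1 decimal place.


Q = m_dot * Cp * (T2 - T1)
Q = 120 * 2.9 * (105 - 34)
Q = 120 * 2.9 * 71
Q = 24708.0 kJ/hr


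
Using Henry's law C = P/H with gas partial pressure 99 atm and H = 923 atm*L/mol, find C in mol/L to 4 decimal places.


C = P / H
C = 99 / 923
C = 0.1073 mol/L


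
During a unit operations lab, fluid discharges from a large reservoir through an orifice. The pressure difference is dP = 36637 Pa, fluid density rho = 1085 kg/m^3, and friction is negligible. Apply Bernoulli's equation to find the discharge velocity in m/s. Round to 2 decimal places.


v = sqrt(2*dP/rho)
v = sqrt(2*36637/1085)
v = sqrt(67.533641)
v = 8.22 m/s


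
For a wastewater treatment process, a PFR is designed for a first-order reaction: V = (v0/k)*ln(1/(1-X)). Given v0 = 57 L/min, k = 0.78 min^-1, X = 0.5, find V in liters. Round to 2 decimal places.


V = (v0/k) * ln(1/(1-X))
V = (57/0.78) * ln(1/(1-0.5))
V = 73.076923 * ln(2.0)
V = 73.076923 * 0.693147
V = 50.65 L


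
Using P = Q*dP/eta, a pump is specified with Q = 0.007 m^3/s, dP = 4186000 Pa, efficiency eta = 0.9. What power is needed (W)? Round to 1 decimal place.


P = Q * dP / eta
P = 0.007 * 4186000 / 0.9
P = 29302.0 / 0.9
P = 32557.8 W


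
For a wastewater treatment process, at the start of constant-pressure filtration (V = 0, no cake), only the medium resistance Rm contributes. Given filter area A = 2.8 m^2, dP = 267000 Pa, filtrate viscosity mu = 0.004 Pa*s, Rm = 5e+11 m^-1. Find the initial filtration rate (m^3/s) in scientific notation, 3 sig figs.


rate = A * dP / (mu * Rm)
rate = 2.8 * 267000 / (0.004 * 5e+11)
rate = 747600.0 / 2.000e+09
rate = 3.74e-04 m^3/s


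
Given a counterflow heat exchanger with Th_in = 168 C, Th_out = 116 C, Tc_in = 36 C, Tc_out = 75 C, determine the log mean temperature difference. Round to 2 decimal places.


dT1 = Th_in - Tc_out = 168 - 75 = 93
dT2 = Th_out - Tc_in = 116 - 36 = 80
LMTD = (dT1 - dT2) / ln(dT1/dT2)
LMTD = (93 - 80) / ln(93/80)
LMTD = 86.34 K


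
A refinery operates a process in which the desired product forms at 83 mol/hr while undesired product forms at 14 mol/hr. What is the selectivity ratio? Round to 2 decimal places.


S = desired product rate / undesired product rate
S = 83 / 14
S = 5.93


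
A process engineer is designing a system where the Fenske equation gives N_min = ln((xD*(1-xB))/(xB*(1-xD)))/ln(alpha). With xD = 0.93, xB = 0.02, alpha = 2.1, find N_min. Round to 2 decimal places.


N_min = ln((xD*(1-xB))/(xB*(1-xD))) / ln(alpha)
Numerator inside ln: 0.9114 / 0.0014 = 651.0
ln(651.0) = 6.47851
ln(alpha) = ln(2.1) = 0.741937
N_min = 6.47851 / 0.741937 = 8.73


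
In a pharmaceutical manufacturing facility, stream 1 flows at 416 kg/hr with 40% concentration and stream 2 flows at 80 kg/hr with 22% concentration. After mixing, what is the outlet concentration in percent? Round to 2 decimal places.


Mass balance on solute: F1*x1 + F2*x2 = F3*x3
F3 = F1 + F2 = 416 + 80 = 496 kg/hr
x3 = (F1*x1 + F2*x2)/F3
x3 = (416*0.4 + 80*0.22) / 496
x3 = 37.10%


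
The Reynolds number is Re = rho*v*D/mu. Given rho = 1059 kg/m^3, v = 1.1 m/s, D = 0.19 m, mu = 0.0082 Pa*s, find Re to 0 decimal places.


Re = rho * v * D / mu
Re = 1059 * 1.1 * 0.19 / 0.0082
Re = 221.331 / 0.0082
Re = 26992


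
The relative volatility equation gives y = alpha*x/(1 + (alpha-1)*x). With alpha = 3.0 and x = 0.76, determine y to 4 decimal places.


y = alpha*x / (1 + (alpha-1)*x)
y = 3.0*0.76 / (1 + (3.0-1)*0.76)
y = 2.28 / (1 + 1.52)
y = 2.28 / 2.52
y = 0.9048


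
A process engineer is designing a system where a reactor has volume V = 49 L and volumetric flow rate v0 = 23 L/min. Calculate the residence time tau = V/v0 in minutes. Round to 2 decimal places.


tau = V / v0
tau = 49 / 23
tau = 2.13 min


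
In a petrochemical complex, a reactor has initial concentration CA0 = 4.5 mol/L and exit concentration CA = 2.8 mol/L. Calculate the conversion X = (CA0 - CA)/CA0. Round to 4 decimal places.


X = (CA0 - CA) / CA0
X = (4.5 - 2.8) / 4.5
X = 1.7 / 4.5
X = 0.3778


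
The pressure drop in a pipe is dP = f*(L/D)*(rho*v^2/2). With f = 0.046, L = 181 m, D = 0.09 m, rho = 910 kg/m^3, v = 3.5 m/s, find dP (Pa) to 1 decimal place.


dP = f * (L/D) * (rho*v^2/2)
dP = 0.046 * (181/0.09) * (910*3.5^2/2)
L/D = 2011.11111111
rho*v^2/2 = 910*12.25/2 = 5573.75
dP = 0.046 * 2011.11111111 * 5573.75
dP = 515633.8 Pa


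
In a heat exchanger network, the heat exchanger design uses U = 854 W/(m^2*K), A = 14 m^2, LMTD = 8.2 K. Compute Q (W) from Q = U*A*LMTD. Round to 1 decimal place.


Q = U * A * LMTD
Q = 854 * 14 * 8.2
Q = 98039.2 W


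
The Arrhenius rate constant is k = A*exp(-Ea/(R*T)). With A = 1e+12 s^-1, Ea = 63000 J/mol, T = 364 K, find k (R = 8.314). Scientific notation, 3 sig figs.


k = A * exp(-Ea/(R*T))
k = 1e+12 * exp(-63000 / (8.314 * 364))
k = 1e+12 * exp(-20.817527)
k = 9.10e+02


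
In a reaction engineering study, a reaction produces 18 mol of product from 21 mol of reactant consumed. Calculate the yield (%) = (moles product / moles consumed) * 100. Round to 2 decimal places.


Yield = (moles product / moles consumed) * 100%
Yield = (18 / 21) * 100
Yield = 0.8571 * 100
Yield = 85.71%


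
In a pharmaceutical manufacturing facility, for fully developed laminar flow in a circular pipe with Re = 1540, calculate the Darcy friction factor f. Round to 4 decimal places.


f = 64 / Re
f = 64 / 1540
f = 0.0416


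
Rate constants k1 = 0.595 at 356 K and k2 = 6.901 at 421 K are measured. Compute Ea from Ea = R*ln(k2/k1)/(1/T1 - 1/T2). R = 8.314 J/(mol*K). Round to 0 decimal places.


Ea = R * ln(k2/k1) / (1/T1 - 1/T2)
ln(k2/k1) = ln(6.901/0.595) = 2.4508602
1/T1 - 1/T2 = 1/356 - 1/421 = 0.000433691852
Ea = 8.314 * 2.4508602 / 0.000433691852
Ea = 46984 J/mol


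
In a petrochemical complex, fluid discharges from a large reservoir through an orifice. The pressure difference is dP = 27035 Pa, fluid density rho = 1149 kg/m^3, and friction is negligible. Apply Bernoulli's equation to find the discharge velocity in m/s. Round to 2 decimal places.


v = sqrt(2*dP/rho)
v = sqrt(2*27035/1149)
v = sqrt(47.058312)
v = 6.86 m/s


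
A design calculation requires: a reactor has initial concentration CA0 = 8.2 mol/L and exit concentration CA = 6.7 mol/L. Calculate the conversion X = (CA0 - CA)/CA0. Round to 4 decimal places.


X = (CA0 - CA) / CA0
X = (8.2 - 6.7) / 8.2
X = 1.5 / 8.2
X = 0.1829


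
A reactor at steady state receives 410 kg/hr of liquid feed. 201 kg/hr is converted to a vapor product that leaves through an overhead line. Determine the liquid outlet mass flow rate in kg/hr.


Steady-state mass balance on the main outlet: F_out = F_in - F_removed
F_out = 410 - 201
F_out = 209 kg/hr


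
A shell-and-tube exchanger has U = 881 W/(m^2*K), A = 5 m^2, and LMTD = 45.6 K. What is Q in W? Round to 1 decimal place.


Q = U * A * LMTD
Q = 881 * 5 * 45.6
Q = 200868.0 W


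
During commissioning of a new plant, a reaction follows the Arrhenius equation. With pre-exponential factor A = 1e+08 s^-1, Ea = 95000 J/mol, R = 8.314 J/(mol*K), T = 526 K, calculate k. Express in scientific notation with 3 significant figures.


k = A * exp(-Ea/(R*T))
k = 1e+08 * exp(-95000 / (8.314 * 526))
k = 1e+08 * exp(-21.723402)
k = 3.68e-02


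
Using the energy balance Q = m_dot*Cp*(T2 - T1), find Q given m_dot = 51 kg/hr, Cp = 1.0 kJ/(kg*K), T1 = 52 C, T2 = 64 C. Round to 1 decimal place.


Q = m_dot * Cp * (T2 - T1)
Q = 51 * 1.0 * (64 - 52)
Q = 51 * 1.0 * 12
Q = 612.0 kJ/hr


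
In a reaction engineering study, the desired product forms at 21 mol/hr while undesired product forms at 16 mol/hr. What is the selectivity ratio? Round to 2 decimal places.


S = desired product rate / undesired product rate
S = 21 / 16
S = 1.31


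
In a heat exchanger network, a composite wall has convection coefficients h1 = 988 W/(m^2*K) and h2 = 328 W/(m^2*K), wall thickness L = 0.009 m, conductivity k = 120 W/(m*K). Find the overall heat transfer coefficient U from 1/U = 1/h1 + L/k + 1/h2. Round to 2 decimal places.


1/U = 1/h1 + L/k + 1/h2
1/U = 1/988 + 0.009/120 + 1/328
1/U = 0.0010121457 + 7.5e-05 + 0.0030487805
1/U = 0.0041359262
U = 241.78 W/(m^2*K)


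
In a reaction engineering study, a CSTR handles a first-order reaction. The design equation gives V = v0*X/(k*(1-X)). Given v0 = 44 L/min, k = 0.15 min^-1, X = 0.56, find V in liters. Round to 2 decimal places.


V = v0 * X / (k * (1 - X))
V = 44 * 0.56 / (0.15 * (1 - 0.56))
V = 24.64 / (0.15 * 0.44)
V = 24.64 / 0.066
V = 373.33 L


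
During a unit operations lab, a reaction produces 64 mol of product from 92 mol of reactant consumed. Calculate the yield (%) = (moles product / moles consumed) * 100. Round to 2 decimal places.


Yield = (moles product / moles consumed) * 100%
Yield = (64 / 92) * 100
Yield = 0.6957 * 100
Yield = 69.57%


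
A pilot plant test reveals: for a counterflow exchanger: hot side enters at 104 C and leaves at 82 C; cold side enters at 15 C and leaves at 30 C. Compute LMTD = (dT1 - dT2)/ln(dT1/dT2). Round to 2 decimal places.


dT1 = Th_in - Tc_out = 104 - 30 = 74
dT2 = Th_out - Tc_in = 82 - 15 = 67
LMTD = (dT1 - dT2) / ln(dT1/dT2)
LMTD = (74 - 67) / ln(74/67)
LMTD = 70.44 K


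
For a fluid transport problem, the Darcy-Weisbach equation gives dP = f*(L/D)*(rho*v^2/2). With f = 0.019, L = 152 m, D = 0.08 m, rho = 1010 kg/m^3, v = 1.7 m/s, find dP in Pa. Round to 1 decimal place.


dP = f * (L/D) * (rho*v^2/2)
dP = 0.019 * (152/0.08) * (1010*1.7^2/2)
L/D = 1900.0
rho*v^2/2 = 1010*2.89/2 = 1459.45
dP = 0.019 * 1900.0 * 1459.45
dP = 52686.1 Pa


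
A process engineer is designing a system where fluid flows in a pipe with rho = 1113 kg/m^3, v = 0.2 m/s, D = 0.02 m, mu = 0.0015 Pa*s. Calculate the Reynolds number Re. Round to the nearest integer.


Re = rho * v * D / mu
Re = 1113 * 0.2 * 0.02 / 0.0015
Re = 4.452 / 0.0015
Re = 2968


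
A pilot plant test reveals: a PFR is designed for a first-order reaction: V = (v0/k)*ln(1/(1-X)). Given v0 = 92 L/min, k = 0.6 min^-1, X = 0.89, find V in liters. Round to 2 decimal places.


V = (v0/k) * ln(1/(1-X))
V = (92/0.6) * ln(1/(1-0.89))
V = 153.333333 * ln(9.090909)
V = 153.333333 * 2.207275
V = 338.45 L


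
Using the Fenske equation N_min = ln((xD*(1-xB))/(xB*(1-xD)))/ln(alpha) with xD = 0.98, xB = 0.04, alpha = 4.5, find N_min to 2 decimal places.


N_min = ln((xD*(1-xB))/(xB*(1-xD))) / ln(alpha)
Numerator inside ln: 0.9408 / 0.0008 = 1176.0
ln(1176.0) = 7.069874
ln(alpha) = ln(4.5) = 1.504077
N_min = 7.069874 / 1.504077 = 4.70


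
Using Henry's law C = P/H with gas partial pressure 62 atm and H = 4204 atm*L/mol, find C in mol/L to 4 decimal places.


C = P / H
C = 62 / 4204
C = 0.0147 mol/L


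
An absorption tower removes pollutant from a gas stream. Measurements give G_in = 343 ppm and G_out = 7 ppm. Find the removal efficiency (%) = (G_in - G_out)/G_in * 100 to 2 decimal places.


Efficiency = (G_in - G_out) / G_in * 100%
Efficiency = (343 - 7) / 343 * 100
Efficiency = 336 / 343 * 100
Efficiency = 97.96%


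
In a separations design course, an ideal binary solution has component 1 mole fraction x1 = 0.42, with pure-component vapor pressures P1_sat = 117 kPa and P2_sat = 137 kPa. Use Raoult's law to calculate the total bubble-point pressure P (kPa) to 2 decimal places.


P = x1*P1_sat + x2*P2_sat
x2 = 1 - x1 = 1 - 0.42 = 0.58
P = 0.42*117 + 0.58*137
P = 49.14 + 79.46
P = 128.60 kPa


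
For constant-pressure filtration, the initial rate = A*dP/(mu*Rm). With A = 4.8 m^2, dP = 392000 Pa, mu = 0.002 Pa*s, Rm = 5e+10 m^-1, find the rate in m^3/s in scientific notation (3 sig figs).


rate = A * dP / (mu * Rm)
rate = 4.8 * 392000 / (0.002 * 5e+10)
rate = 1881600.0 / 1.000e+08
rate = 1.88e-02 m^3/s


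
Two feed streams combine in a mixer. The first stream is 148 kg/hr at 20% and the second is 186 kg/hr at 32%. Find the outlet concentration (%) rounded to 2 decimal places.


Mass balance on solute: F1*x1 + F2*x2 = F3*x3
F3 = F1 + F2 = 148 + 186 = 334 kg/hr
x3 = (F1*x1 + F2*x2)/F3
x3 = (148*0.2 + 186*0.32) / 334
x3 = 26.68%


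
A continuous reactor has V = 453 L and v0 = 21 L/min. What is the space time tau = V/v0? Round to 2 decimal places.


tau = V / v0
tau = 453 / 21
tau = 21.57 min


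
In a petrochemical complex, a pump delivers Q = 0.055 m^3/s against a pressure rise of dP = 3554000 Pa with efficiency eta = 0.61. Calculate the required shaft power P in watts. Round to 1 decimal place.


P = Q * dP / eta
P = 0.055 * 3554000 / 0.61
P = 195470.0 / 0.61
P = 320442.6 W


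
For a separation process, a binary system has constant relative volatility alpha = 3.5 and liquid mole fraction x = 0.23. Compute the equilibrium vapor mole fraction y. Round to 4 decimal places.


y = alpha*x / (1 + (alpha-1)*x)
y = 3.5*0.23 / (1 + (3.5-1)*0.23)
y = 0.805 / (1 + 0.575)
y = 0.805 / 1.575
y = 0.5111


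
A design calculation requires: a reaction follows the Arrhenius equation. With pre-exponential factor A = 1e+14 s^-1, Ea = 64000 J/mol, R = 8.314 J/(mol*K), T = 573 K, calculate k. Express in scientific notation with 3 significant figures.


k = A * exp(-Ea/(R*T))
k = 1e+14 * exp(-64000 / (8.314 * 573))
k = 1e+14 * exp(-13.434309)
k = 1.46e+08


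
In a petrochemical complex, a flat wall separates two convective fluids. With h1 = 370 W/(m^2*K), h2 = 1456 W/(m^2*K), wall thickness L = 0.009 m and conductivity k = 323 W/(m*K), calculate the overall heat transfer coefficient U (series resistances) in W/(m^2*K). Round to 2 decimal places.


1/U = 1/h1 + L/k + 1/h2
1/U = 1/370 + 0.009/323 + 1/1456
1/U = 0.0027027027 + 2.78638e-05 + 0.0006868132
1/U = 0.0034173797
U = 292.62 W/(m^2*K)


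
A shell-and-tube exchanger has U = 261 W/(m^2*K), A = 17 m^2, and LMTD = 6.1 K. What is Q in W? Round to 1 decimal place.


Q = U * A * LMTD
Q = 261 * 17 * 6.1
Q = 27065.7 W


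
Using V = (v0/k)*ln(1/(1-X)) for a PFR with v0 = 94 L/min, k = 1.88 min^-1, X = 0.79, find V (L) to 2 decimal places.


V = (v0/k) * ln(1/(1-X))
V = (94/1.88) * ln(1/(1-0.79))
V = 50.0 * ln(4.761905)
V = 50.0 * 1.560648
V = 78.03 L


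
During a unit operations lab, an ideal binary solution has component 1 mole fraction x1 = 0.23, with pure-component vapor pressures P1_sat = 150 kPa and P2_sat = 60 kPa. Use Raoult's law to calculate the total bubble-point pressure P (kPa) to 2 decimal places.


P = x1*P1_sat + x2*P2_sat
x2 = 1 - x1 = 1 - 0.23 = 0.77
P = 0.23*150 + 0.77*60
P = 34.5 + 46.2
P = 80.70 kPa


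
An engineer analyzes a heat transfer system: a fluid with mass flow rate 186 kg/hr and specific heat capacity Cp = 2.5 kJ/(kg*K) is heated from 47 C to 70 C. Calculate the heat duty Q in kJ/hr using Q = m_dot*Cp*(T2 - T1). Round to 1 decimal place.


Q = m_dot * Cp * (T2 - T1)
Q = 186 * 2.5 * (70 - 47)
Q = 186 * 2.5 * 23
Q = 10695.0 kJ/hr


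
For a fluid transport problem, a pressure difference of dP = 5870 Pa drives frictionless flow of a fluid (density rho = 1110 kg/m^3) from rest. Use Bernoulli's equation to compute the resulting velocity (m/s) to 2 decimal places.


v = sqrt(2*dP/rho)
v = sqrt(2*5870/1110)
v = sqrt(10.576577)
v = 3.25 m/s


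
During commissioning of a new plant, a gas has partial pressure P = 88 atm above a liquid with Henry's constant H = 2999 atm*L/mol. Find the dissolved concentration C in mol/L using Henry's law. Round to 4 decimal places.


C = P / H
C = 88 / 2999
C = 0.0293 mol/L


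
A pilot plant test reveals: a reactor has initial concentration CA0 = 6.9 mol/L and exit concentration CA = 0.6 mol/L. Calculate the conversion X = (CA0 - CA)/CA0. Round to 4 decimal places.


X = (CA0 - CA) / CA0
X = (6.9 - 0.6) / 6.9
X = 6.3 / 6.9
X = 0.9130


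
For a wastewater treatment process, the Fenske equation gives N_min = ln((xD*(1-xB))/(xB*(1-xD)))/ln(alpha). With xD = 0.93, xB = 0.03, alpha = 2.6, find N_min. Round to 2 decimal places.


N_min = ln((xD*(1-xB))/(xB*(1-xD))) / ln(alpha)
Numerator inside ln: 0.9021 / 0.0021 = 429.571429
ln(429.571429) = 6.062788
ln(alpha) = ln(2.6) = 0.955511
N_min = 6.062788 / 0.955511 = 6.35


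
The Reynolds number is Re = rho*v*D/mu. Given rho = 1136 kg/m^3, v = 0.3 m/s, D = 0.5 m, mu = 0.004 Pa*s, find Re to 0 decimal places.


Re = rho * v * D / mu
Re = 1136 * 0.3 * 0.5 / 0.004
Re = 170.4 / 0.004
Re = 42600


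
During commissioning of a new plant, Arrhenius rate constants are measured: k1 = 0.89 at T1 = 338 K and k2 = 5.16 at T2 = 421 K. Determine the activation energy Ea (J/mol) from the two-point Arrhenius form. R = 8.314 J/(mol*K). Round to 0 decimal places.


Ea = R * ln(k2/k1) / (1/T1 - 1/T2)
ln(k2/k1) = ln(5.16/0.89) = 1.7574704
1/T1 - 1/T2 = 1/338 - 1/421 = 0.00058328297
Ea = 8.314 * 1.7574704 / 0.00058328297
Ea = 25051 J/mol


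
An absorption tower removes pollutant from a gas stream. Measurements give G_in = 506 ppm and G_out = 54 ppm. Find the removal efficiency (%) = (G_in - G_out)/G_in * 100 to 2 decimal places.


Efficiency = (G_in - G_out) / G_in * 100%
Efficiency = (506 - 54) / 506 * 100
Efficiency = 452 / 506 * 100
Efficiency = 89.33%


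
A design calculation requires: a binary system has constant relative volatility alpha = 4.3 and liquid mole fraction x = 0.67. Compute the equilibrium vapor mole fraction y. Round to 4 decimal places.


y = alpha*x / (1 + (alpha-1)*x)
y = 4.3*0.67 / (1 + (4.3-1)*0.67)
y = 2.881 / (1 + 2.211)
y = 2.881 / 3.211
y = 0.8972


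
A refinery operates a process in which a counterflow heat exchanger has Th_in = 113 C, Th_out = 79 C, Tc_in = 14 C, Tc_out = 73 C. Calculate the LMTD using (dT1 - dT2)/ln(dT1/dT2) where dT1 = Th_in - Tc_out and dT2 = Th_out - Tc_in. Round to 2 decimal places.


dT1 = Th_in - Tc_out = 113 - 73 = 40
dT2 = Th_out - Tc_in = 79 - 14 = 65
LMTD = (dT1 - dT2) / ln(dT1/dT2)
LMTD = (40 - 65) / ln(40/65)
LMTD = 51.49 K


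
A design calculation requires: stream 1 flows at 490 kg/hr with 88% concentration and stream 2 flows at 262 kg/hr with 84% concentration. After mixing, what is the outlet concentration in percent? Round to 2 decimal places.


Mass balance on solute: F1*x1 + F2*x2 = F3*x3
F3 = F1 + F2 = 490 + 262 = 752 kg/hr
x3 = (F1*x1 + F2*x2)/F3
x3 = (490*0.88 + 262*0.84) / 752
x3 = 86.61%


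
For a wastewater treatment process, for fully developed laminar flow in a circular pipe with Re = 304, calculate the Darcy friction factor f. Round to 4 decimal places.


f = 64 / Re
f = 64 / 304
f = 0.2105


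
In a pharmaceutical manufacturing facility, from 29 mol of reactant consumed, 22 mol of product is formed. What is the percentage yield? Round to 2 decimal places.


Yield = (moles product / moles consumed) * 100%
Yield = (22 / 29) * 100
Yield = 0.7586 * 100
Yield = 75.86%


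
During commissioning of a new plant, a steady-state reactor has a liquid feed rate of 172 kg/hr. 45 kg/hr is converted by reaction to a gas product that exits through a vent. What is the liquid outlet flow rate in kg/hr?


Steady-state mass balance on the main outlet: F_out = F_in - F_removed
F_out = 172 - 45
F_out = 127 kg/hr


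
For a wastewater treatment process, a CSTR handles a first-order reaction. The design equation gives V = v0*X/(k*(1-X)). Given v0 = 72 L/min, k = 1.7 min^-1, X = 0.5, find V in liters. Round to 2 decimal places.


V = v0 * X / (k * (1 - X))
V = 72 * 0.5 / (1.7 * (1 - 0.5))
V = 36.0 / (1.7 * 0.5)
V = 36.0 / 0.85
V = 42.35 L


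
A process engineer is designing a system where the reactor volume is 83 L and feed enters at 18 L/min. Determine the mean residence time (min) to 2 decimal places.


tau = V / v0
tau = 83 / 18
tau = 4.61 min


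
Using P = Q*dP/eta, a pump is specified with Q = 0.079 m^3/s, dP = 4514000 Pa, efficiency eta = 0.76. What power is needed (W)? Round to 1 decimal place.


P = Q * dP / eta
P = 0.079 * 4514000 / 0.76
P = 356606.0 / 0.76
P = 469218.4 W


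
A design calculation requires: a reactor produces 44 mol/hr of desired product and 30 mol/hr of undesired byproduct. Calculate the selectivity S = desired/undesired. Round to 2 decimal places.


S = desired product rate / undesired product rate
S = 44 / 30
S = 1.47


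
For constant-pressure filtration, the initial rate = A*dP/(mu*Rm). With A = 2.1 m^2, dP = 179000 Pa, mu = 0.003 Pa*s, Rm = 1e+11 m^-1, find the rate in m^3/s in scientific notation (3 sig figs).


rate = A * dP / (mu * Rm)
rate = 2.1 * 179000 / (0.003 * 1e+11)
rate = 375900.0 / 3.000e+08
rate = 1.25e-03 m^3/s


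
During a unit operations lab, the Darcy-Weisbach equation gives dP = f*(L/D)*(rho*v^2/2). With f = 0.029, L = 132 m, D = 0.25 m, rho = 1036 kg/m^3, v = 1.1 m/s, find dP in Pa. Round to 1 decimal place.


dP = f * (L/D) * (rho*v^2/2)
dP = 0.029 * (132/0.25) * (1036*1.1^2/2)
L/D = 528.0
rho*v^2/2 = 1036*1.21/2 = 626.78
dP = 0.029 * 528.0 * 626.78
dP = 9597.3 Pa


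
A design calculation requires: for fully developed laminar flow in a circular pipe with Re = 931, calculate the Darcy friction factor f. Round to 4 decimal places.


f = 64 / Re
f = 64 / 931
f = 0.0687


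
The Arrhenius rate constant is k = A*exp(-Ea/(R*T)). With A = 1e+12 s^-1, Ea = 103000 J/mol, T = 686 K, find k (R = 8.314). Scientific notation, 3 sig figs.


k = A * exp(-Ea/(R*T))
k = 1e+12 * exp(-103000 / (8.314 * 686))
k = 1e+12 * exp(-18.05939)
k = 1.44e+04


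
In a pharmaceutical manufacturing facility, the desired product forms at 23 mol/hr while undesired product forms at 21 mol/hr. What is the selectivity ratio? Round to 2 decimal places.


S = desired product rate / undesired product rate
S = 23 / 21
S = 1.10
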